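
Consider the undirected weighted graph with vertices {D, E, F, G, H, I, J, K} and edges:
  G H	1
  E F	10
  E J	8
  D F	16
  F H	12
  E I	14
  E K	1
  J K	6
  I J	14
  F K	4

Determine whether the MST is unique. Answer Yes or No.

Sort edges by weight, then run Kruskal:
E K (1): add — endpoints in different components.
G H (1): add — endpoints in different components.
F K (4): add — endpoints in different components.
J K (6): add — endpoints in different components.
E J (8): skip — E and J already connected.
E F (10): skip — E and F already connected.
F H (12): add — endpoints in different components.
E I (14): add — endpoints in different components.
I J (14): skip — I and J already connected.
D F (16): add — endpoints in different components.
Non-tree edge I J has weight 14, equal to the heaviest edge on its tree cycle — swapping gives another MST of the same weight. Not unique.

No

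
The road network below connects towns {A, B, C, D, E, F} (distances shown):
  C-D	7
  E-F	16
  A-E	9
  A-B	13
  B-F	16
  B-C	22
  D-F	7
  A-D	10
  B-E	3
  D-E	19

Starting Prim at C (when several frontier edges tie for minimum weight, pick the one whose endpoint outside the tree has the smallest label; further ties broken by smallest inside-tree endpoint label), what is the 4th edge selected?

Prim, starting at C.
Step 1: cheapest edge leaving the tree is C-D (7); add D.
Step 2: cheapest edge leaving the tree is D-F (7); add F.
Step 3: cheapest edge leaving the tree is A-D (10); add A.
Step 4: cheapest edge leaving the tree is A-E (9); add E.
Step 5: cheapest edge leaving the tree is B-E (3); add B.
The 4th edge added is A-E.

A-E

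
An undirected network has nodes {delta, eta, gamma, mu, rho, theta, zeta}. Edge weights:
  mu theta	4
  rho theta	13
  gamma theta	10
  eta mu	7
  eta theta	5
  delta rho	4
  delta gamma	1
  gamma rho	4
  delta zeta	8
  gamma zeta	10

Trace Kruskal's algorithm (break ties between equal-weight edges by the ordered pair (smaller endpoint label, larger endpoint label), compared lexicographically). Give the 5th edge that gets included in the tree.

delta-zeta

Sort edges by weight, then run Kruskal:
delta gamma (1): add. Components now {rho} {zeta} {mu} {delta,gamma} {eta} {theta}
delta rho (4): add. Components now {delta,gamma,rho} {zeta} {mu} {eta} {theta}
gamma rho (4): skip — rho and gamma already connected.
mu theta (4): add. Components now {delta,gamma,rho} {zeta} {mu,theta} {eta}
eta theta (5): add. Components now {delta,gamma,rho} {zeta} {eta,mu,theta}
eta mu (7): skip — mu and eta already connected.
delta zeta (8): add. Components now {delta,gamma,rho,zeta} {eta,mu,theta}
gamma theta (10): add. Components now {delta,eta,gamma,mu,rho,theta,zeta}
The 5th edge added is delta zeta.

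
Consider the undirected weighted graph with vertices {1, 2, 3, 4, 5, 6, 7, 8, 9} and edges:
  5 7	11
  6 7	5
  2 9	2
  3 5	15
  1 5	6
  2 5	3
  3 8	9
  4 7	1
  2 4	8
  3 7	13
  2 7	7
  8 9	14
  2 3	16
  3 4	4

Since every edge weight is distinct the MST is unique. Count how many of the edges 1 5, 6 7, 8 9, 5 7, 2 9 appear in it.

3

Kruskal: consider edges lightest-first.
4 7 (1): add — endpoints in different components.
2 9 (2): add — endpoints in different components.
2 5 (3): add — endpoints in different components.
3 4 (4): add — endpoints in different components.
6 7 (5): add — endpoints in different components.
1 5 (6): add — endpoints in different components.
2 7 (7): add — endpoints in different components.
2 4 (8): skip — 2 and 4 already connected.
3 8 (9): add — endpoints in different components.
MST edge set: {4 7, 2 9, 2 5, 3 4, 6 7, 1 5, 2 7, 3 8}.
Of the listed edges, {1 5, 6 7, 2 9} are in the MST → 3.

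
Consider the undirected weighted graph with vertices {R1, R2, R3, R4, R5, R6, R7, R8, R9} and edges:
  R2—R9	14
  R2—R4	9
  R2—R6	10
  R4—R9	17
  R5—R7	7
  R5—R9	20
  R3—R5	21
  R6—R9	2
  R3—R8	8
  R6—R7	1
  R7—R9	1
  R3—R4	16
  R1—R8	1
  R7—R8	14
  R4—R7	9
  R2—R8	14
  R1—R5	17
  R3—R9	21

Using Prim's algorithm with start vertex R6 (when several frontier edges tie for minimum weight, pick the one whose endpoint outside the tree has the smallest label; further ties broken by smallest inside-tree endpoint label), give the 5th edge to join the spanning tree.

R2-R4

Prim, starting at R6.
Step 1: cheapest edge leaving the tree is R6—R7 (1); add R7.
Step 2: cheapest edge leaving the tree is R7—R9 (1); add R9.
Step 3: cheapest edge leaving the tree is R5—R7 (7); add R5.
Step 4: cheapest edge leaving the tree is R4—R7 (9); add R4.
Step 5: cheapest edge leaving the tree is R2—R4 (9); add R2.
Step 6: cheapest edge leaving the tree is R2—R8 (14); add R8.
Step 7: cheapest edge leaving the tree is R1—R8 (1); add R1.
Step 8: cheapest edge leaving the tree is R3—R8 (8); add R3.
The 5th edge added is R2—R4.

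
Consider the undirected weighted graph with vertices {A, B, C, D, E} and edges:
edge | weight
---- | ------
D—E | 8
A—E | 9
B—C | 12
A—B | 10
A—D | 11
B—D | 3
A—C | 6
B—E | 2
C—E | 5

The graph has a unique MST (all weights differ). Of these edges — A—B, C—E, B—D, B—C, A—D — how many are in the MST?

Kruskal's algorithm — process edges by increasing weight (ties by edge label):
B—E (2): add. Components now {A} {B,E} {C} {D}
B—D (3): add. Components now {A} {B,D,E} {C}
C—E (5): add. Components now {A} {B,C,D,E}
A—C (6): add. Components now {A,B,C,D,E}
MST edge set: {B—E, B—D, C—E, A—C}.
Of the listed edges, {C—E, B—D} are in the MST → 2.

2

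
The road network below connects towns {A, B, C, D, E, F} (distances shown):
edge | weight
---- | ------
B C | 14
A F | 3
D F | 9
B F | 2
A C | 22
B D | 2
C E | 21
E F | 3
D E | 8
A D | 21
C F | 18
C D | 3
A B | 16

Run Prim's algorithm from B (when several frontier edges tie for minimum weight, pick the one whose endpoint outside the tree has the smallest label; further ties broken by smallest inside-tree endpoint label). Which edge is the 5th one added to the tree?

E-F

Prim's algorithm from B:
Step 1: frontier [B D 2, B F 2, B C 14, A B 16] → take B D (2); add D.
Step 2: frontier [B F 2, B C 14, A B 16, C D 3, D E 8, D F 9, A D 21] → take B F (2); add F.
Step 3: frontier [B C 14, A B 16, C D 3, D E 8, A D 21, A F 3, E F 3, C F 18] → take A F (3); add A.
Step 4: frontier [A C 22, B C 14, C D 3, D E 8, E F 3, C F 18] → take C D (3); add C.
Step 5: frontier [C E 21, D E 8, E F 3] → take E F (3); add E.
The 5th edge added is E F.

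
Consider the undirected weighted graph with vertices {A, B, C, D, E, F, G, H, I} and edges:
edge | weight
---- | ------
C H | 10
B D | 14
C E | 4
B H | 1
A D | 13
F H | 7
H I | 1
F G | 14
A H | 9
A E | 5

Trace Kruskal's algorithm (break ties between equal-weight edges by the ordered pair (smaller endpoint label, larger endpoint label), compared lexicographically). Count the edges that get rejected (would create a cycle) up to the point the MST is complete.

2

Kruskal's algorithm — process edges by increasing weight (ties by edge label):
B H (1): add — endpoints in different components.
H I (1): add — endpoints in different components.
C E (4): add — endpoints in different components.
A E (5): add — endpoints in different components.
F H (7): add — endpoints in different components.
A H (9): add — endpoints in different components.
C H (10): skip — C and H already connected.
A D (13): add — endpoints in different components.
B D (14): skip — B and D already connected.
F G (14): add — endpoints in different components.
Edges rejected before the tree was complete: 2.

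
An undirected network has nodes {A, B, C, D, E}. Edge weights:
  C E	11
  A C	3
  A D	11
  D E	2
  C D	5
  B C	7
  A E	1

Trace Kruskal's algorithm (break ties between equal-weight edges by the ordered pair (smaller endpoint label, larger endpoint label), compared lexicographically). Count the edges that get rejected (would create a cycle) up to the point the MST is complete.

Sort edges by weight, then run Kruskal:
A E (1): add. Components now {A,E} {B} {C} {D}
D E (2): add. Components now {A,D,E} {B} {C}
A C (3): add. Components now {A,C,D,E} {B}
C D (5): skip — C and D already connected.
B C (7): add. Components now {A,B,C,D,E}
Edges rejected before the tree was complete: 1.

1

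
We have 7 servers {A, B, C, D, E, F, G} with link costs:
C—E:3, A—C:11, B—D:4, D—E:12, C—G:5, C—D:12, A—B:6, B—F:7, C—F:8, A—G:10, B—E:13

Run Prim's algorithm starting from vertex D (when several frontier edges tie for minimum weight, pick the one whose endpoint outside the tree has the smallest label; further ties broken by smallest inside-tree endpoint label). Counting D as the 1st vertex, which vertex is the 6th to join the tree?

Prim's algorithm from D:
Step 1: cheapest edge leaving the tree is B—D (4); add B.
Step 2: cheapest edge leaving the tree is A—B (6); add A.
Step 3: cheapest edge leaving the tree is B—F (7); add F.
Step 4: cheapest edge leaving the tree is C—F (8); add C.
Step 5: cheapest edge leaving the tree is C—E (3); add E.
Step 6: cheapest edge leaving the tree is C—G (5); add G.
Vertex order: D, B, A, F, C, E, G. The 6th vertex is E.

E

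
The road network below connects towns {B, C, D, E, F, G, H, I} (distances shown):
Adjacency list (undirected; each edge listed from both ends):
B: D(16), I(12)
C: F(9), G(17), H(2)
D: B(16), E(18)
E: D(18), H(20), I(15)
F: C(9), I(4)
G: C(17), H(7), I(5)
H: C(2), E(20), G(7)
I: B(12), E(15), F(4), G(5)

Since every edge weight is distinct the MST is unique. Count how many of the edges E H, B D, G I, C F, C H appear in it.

Kruskal: consider edges lightest-first.
C H (2): add — endpoints in different components.
F I (4): add — endpoints in different components.
G I (5): add — endpoints in different components.
G H (7): add — endpoints in different components.
C F (9): skip — C and F already connected.
B I (12): add — endpoints in different components.
E I (15): add — endpoints in different components.
B D (16): add — endpoints in different components.
MST edge set: {C H, F I, G I, G H, B I, E I, B D}.
Of the listed edges, {B D, G I, C H} are in the MST → 3.

3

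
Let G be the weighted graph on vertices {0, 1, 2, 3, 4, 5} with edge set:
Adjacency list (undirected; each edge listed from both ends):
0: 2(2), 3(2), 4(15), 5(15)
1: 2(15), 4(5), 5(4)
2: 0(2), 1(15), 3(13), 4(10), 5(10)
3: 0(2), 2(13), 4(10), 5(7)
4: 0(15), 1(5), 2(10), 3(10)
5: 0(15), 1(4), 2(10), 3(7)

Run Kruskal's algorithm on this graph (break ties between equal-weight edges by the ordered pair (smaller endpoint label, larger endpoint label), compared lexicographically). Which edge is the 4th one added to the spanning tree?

1-4

Kruskal: consider edges lightest-first.
0-2 (2): add — endpoints in different components.
0-3 (2): add — endpoints in different components.
1-5 (4): add — endpoints in different components.
1-4 (5): add — endpoints in different components.
3-5 (7): add — endpoints in different components.
The 4th edge added is 1-4.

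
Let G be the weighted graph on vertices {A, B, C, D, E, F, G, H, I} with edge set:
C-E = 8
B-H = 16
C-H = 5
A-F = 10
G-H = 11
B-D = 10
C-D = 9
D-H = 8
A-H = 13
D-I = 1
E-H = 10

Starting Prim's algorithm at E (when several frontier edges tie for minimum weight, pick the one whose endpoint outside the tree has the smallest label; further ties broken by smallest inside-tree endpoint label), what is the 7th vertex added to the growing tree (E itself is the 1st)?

Prim's algorithm from E:
Step 1: frontier [C-E 8, E-H 10] → take C-E (8); add C.
Step 2: frontier [C-H 5, C-D 9, E-H 10] → take C-H (5); add H.
Step 3: frontier [C-D 9, D-H 8, G-H 11, A-H 13, B-H 16] → take D-H (8); add D.
Step 4: frontier [D-I 1, B-D 10, G-H 11, A-H 13, B-H 16] → take D-I (1); add I.
Step 5: frontier [B-D 10, G-H 11, A-H 13, B-H 16] → take B-D (10); add B.
Step 6: frontier [G-H 11, A-H 13] → take G-H (11); add G.
Step 7: frontier [A-H 13] → take A-H (13); add A.
Step 8: frontier [A-F 10] → take A-F (10); add F.
Vertex order: E, C, H, D, I, B, G, A, F. The 7th vertex is G.

G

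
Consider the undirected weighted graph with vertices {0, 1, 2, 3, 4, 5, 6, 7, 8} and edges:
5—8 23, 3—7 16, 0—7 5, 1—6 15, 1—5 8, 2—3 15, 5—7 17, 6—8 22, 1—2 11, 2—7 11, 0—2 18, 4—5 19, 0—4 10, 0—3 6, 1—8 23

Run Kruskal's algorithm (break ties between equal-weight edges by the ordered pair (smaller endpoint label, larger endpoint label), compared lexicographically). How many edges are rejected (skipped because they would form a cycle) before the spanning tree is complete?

Kruskal: consider edges lightest-first.
0—7 (5): add — endpoints in different components.
0—3 (6): add — endpoints in different components.
1—5 (8): add — endpoints in different components.
0—4 (10): add — endpoints in different components.
1—2 (11): add — endpoints in different components.
2—7 (11): add — endpoints in different components.
1—6 (15): add — endpoints in different components.
2—3 (15): skip — 2 and 3 already connected.
3—7 (16): skip — 3 and 7 already connected.
5—7 (17): skip — 5 and 7 already connected.
0—2 (18): skip — 0 and 2 already connected.
4—5 (19): skip — 4 and 5 already connected.
6—8 (22): add — endpoints in different components.
Edges rejected before the tree was complete: 5.

5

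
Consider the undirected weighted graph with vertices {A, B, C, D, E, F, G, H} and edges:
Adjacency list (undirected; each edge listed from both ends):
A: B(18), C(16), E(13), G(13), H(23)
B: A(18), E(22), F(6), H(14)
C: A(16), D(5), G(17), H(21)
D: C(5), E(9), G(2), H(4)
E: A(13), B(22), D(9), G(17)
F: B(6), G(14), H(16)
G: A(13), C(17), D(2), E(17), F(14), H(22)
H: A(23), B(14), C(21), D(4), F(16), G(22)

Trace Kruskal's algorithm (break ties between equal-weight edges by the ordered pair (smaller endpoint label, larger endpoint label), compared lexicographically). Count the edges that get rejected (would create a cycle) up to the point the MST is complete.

Kruskal's algorithm — process edges by increasing weight (ties by edge label):
D G (2): add — endpoints in different components.
D H (4): add — endpoints in different components.
C D (5): add — endpoints in different components.
B F (6): add — endpoints in different components.
D E (9): add — endpoints in different components.
A E (13): add — endpoints in different components.
A G (13): skip — A and G already connected.
B H (14): add — endpoints in different components.
Edges rejected before the tree was complete: 1.

1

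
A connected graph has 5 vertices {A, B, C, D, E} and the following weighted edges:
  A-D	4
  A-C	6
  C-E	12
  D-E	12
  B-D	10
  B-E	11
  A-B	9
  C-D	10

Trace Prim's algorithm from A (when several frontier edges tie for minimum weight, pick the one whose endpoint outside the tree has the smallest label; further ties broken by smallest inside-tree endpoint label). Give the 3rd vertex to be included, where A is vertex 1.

C

Prim, starting at A.
Step 1: frontier [A-D 4, A-C 6, A-B 9] → take A-D (4); add D.
Step 2: frontier [A-C 6, A-B 9, B-D 10, C-D 10, D-E 12] → take A-C (6); add C.
Step 3: frontier [A-B 9, C-E 12, B-D 10, D-E 12] → take A-B (9); add B.
Step 4: frontier [B-E 11, C-E 12, D-E 12] → take B-E (11); add E.
Vertex order: A, D, C, B, E. The 3rd vertex is C.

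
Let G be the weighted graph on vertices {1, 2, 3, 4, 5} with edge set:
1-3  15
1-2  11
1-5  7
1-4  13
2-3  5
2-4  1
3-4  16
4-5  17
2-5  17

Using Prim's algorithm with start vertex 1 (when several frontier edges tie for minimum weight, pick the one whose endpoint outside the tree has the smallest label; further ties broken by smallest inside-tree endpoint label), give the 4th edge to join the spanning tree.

Prim's algorithm from 1:
Step 1: frontier [1-5 7, 1-2 11, 1-4 13, 1-3 15] → take 1-5 (7); add 5.
Step 2: frontier [1-2 11, 1-4 13, 1-3 15, 2-5 17, 4-5 17] → take 1-2 (11); add 2.
Step 3: frontier [1-4 13, 1-3 15, 2-4 1, 2-3 5, 4-5 17] → take 2-4 (1); add 4.
Step 4: frontier [1-3 15, 2-3 5, 3-4 16] → take 2-3 (5); add 3.
The 4th edge added is 2-3.

2-3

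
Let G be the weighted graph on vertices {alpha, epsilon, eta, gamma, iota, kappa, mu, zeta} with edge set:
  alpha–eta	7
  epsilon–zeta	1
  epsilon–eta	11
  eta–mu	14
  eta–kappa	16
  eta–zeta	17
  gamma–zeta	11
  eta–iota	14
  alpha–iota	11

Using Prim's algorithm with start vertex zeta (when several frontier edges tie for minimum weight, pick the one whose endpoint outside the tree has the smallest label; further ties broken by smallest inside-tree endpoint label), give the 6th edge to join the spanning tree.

Prim's algorithm from zeta:
Step 1: frontier [epsilon–zeta 1, gamma–zeta 11, eta–zeta 17] → take epsilon–zeta (1); add epsilon.
Step 2: frontier [epsilon–eta 11, gamma–zeta 11, eta–zeta 17] → take epsilon–eta (11); add eta.
Step 3: frontier [alpha–eta 7, eta–iota 14, eta–mu 14, eta–kappa 16, gamma–zeta 11] → take alpha–eta (7); add alpha.
Step 4: frontier [alpha–iota 11, eta–iota 14, eta–mu 14, eta–kappa 16, gamma–zeta 11] → take gamma–zeta (11); add gamma.
Step 5: frontier [alpha–iota 11, eta–iota 14, eta–mu 14, eta–kappa 16] → take alpha–iota (11); add iota.
Step 6: frontier [eta–mu 14, eta–kappa 16] → take eta–mu (14); add mu.
Step 7: frontier [eta–kappa 16] → take eta–kappa (16); add kappa.
The 6th edge added is eta–mu.

eta-mu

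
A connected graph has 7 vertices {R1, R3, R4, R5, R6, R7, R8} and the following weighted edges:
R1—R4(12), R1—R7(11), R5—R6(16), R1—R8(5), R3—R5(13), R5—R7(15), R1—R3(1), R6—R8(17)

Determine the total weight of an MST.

Prim, starting at R5.
Step 1: cheapest edge leaving the tree is R3—R5 (13); add R3.
Step 2: cheapest edge leaving the tree is R1—R3 (1); add R1.
Step 3: cheapest edge leaving the tree is R1—R8 (5); add R8.
Step 4: cheapest edge leaving the tree is R1—R7 (11); add R7.
Step 5: cheapest edge leaving the tree is R1—R4 (12); add R4.
Step 6: cheapest edge leaving the tree is R5—R6 (16); add R6.
MST edges: R3—R5, R1—R3, R1—R8, R1—R7, R1—R4, R5—R6; total weight 13+1+5+11+12+16 = 58.

58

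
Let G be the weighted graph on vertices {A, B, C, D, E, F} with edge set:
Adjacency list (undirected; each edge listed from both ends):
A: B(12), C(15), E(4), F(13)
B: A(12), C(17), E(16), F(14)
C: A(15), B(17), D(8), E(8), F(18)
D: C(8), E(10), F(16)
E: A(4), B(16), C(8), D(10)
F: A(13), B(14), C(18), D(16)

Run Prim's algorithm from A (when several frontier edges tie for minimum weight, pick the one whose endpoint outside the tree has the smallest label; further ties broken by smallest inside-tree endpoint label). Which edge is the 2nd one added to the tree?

Prim, starting at A.
Step 1: cheapest edge leaving the tree is A E (4); add E.
Step 2: cheapest edge leaving the tree is C E (8); add C.
Step 3: cheapest edge leaving the tree is C D (8); add D.
Step 4: cheapest edge leaving the tree is A B (12); add B.
Step 5: cheapest edge leaving the tree is A F (13); add F.
The 2nd edge added is C E.

C-E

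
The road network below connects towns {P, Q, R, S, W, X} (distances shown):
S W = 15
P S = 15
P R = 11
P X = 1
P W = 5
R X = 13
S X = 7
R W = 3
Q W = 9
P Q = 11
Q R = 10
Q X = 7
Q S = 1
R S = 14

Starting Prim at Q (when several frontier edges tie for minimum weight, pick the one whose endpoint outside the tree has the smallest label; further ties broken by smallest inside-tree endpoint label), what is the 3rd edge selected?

P-X

Prim's algorithm from Q:
Step 1: frontier [Q S 1, Q X 7, Q W 9, Q R 10, P Q 11] → take Q S (1); add S.
Step 2: frontier [Q X 7, Q W 9, Q R 10, P Q 11, S X 7, R S 14, P S 15, S W 15] → take Q X (7); add X.
Step 3: frontier [Q W 9, Q R 10, P Q 11, R S 14, P S 15, S W 15, P X 1, R X 13] → take P X (1); add P.
Step 4: frontier [P W 5, P R 11, Q W 9, Q R 10, R S 14, S W 15, R X 13] → take P W (5); add W.
Step 5: frontier [P R 11, Q R 10, R S 14, R W 3, R X 13] → take R W (3); add R.
The 3rd edge added is P X.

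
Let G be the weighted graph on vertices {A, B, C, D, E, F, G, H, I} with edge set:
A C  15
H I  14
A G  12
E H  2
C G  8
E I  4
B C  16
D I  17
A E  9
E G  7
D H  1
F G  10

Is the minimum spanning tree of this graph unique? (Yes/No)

Yes

Sort edges by weight, then run Kruskal:
D H (1): add — endpoints in different components.
E H (2): add — endpoints in different components.
E I (4): add — endpoints in different components.
E G (7): add — endpoints in different components.
C G (8): add — endpoints in different components.
A E (9): add — endpoints in different components.
F G (10): add — endpoints in different components.
A G (12): skip — A and G already connected.
H I (14): skip — H and I already connected.
A C (15): skip — A and C already connected.
B C (16): add — endpoints in different components.
Every non-tree edge has weight strictly greater than the heaviest edge on the tree path between its endpoints, so the MST is unique.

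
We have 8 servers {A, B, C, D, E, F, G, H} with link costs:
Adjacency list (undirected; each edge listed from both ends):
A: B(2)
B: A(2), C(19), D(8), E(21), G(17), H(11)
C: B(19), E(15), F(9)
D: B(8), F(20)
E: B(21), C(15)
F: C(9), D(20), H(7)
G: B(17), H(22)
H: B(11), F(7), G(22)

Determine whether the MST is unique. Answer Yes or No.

Sort edges by weight, then run Kruskal:
A–B (2): add — endpoints in different components.
F–H (7): add — endpoints in different components.
B–D (8): add — endpoints in different components.
C–F (9): add — endpoints in different components.
B–H (11): add — endpoints in different components.
C–E (15): add — endpoints in different components.
B–G (17): add — endpoints in different components.
Every non-tree edge has weight strictly greater than the heaviest edge on the tree path between its endpoints, so the MST is unique.

Yes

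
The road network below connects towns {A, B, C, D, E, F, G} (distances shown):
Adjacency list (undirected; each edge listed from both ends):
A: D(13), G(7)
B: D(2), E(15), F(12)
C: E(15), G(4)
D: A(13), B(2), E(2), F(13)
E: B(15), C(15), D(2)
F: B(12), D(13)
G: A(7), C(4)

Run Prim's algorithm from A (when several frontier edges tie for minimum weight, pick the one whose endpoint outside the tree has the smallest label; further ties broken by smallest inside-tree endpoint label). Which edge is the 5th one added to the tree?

Prim, starting at A.
Step 1: frontier [A—G 7, A—D 13] → take A—G (7); add G.
Step 2: frontier [A—D 13, C—G 4] → take C—G (4); add C.
Step 3: frontier [A—D 13, C—E 15] → take A—D (13); add D.
Step 4: frontier [C—E 15, B—D 2, D—E 2, D—F 13] → take B—D (2); add B.
Step 5: frontier [B—F 12, B—E 15, C—E 15, D—E 2, D—F 13] → take D—E (2); add E.
Step 6: frontier [B—F 12, D—F 13] → take B—F (12); add F.
The 5th edge added is D—E.

D-E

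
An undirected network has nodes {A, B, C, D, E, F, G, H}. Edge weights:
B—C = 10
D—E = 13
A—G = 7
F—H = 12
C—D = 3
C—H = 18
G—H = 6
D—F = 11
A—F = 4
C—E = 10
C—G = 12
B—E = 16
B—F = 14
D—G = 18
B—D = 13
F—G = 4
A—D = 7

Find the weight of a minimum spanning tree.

Kruskal: consider edges lightest-first.
C—D (3): add — endpoints in different components.
A—F (4): add — endpoints in different components.
F—G (4): add — endpoints in different components.
G—H (6): add — endpoints in different components.
A—D (7): add — endpoints in different components.
A—G (7): skip — A and G already connected.
B—C (10): add — endpoints in different components.
C—E (10): add — endpoints in different components.
MST edges: C—D, A—F, F—G, G—H, A—D, B—C, C—E; total weight 3+4+4+6+7+10+10 = 44.

44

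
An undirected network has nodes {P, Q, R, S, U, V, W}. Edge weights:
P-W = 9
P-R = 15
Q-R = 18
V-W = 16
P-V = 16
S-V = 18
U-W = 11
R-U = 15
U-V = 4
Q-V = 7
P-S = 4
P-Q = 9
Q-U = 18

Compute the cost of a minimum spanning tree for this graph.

Prim, starting at P.
Step 1: cheapest edge leaving the tree is P-S (4); add S.
Step 2: cheapest edge leaving the tree is P-Q (9); add Q.
Step 3: cheapest edge leaving the tree is Q-V (7); add V.
Step 4: cheapest edge leaving the tree is U-V (4); add U.
Step 5: cheapest edge leaving the tree is P-W (9); add W.
Step 6: cheapest edge leaving the tree is P-R (15); add R.
MST edges: P-S, P-Q, Q-V, U-V, P-W, P-R; total weight 4+9+7+4+9+15 = 48.

48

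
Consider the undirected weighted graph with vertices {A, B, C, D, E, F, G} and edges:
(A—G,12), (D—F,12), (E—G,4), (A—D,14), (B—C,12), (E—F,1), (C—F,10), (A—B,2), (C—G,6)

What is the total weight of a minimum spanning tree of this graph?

Sort edges by weight, then run Kruskal:
E—F (1): add — endpoints in different components.
A—B (2): add — endpoints in different components.
E—G (4): add — endpoints in different components.
C—G (6): add — endpoints in different components.
C—F (10): skip — C and F already connected.
A—G (12): add — endpoints in different components.
B—C (12): skip — B and C already connected.
D—F (12): add — endpoints in different components.
MST edges: E—F, A—B, E—G, C—G, A—G, D—F; total weight 1+2+4+6+12+12 = 37.

37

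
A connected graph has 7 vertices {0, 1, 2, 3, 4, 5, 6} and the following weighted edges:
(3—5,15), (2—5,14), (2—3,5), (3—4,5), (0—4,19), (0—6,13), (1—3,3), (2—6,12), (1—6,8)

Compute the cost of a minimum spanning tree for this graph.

Kruskal's algorithm — process edges by increasing weight (ties by edge label):
1—3 (3): add. Components now {0} {1,3} {2} {4} {5} {6}
2—3 (5): add. Components now {0} {1,2,3} {4} {5} {6}
3—4 (5): add. Components now {0} {1,2,3,4} {5} {6}
1—6 (8): add. Components now {0} {1,2,3,4,6} {5}
2—6 (12): skip — 2 and 6 already connected.
0—6 (13): add. Components now {0,1,2,3,4,6} {5}
2—5 (14): add. Components now {0,1,2,3,4,5,6}
MST edges: 1—3, 2—3, 3—4, 1—6, 0—6, 2—5; total weight 3+5+5+8+13+14 = 48.

48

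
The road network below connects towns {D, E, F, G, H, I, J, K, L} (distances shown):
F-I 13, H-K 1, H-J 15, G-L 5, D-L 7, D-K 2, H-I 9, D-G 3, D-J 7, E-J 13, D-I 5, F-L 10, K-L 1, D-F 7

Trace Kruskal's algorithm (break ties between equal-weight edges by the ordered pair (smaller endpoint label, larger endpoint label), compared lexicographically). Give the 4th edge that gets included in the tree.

Kruskal's algorithm — process edges by increasing weight (ties by edge label):
H-K (1): add — endpoints in different components.
K-L (1): add — endpoints in different components.
D-K (2): add — endpoints in different components.
D-G (3): add — endpoints in different components.
D-I (5): add — endpoints in different components.
G-L (5): skip — G and L already connected.
D-F (7): add — endpoints in different components.
D-J (7): add — endpoints in different components.
D-L (7): skip — D and L already connected.
H-I (9): skip — H and I already connected.
F-L (10): skip — F and L already connected.
E-J (13): add — endpoints in different components.
The 4th edge added is D-G.

D-G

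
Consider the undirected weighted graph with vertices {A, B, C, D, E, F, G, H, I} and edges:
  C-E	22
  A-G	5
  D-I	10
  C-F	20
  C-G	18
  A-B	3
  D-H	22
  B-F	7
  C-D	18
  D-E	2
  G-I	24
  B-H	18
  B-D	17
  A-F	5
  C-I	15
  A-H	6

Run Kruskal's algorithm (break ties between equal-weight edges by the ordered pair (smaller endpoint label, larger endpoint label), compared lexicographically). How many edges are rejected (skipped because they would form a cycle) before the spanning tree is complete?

1

Kruskal: consider edges lightest-first.
D-E (2): add — endpoints in different components.
A-B (3): add — endpoints in different components.
A-F (5): add — endpoints in different components.
A-G (5): add — endpoints in different components.
A-H (6): add — endpoints in different components.
B-F (7): skip — B and F already connected.
D-I (10): add — endpoints in different components.
C-I (15): add — endpoints in different components.
B-D (17): add — endpoints in different components.
Edges rejected before the tree was complete: 1.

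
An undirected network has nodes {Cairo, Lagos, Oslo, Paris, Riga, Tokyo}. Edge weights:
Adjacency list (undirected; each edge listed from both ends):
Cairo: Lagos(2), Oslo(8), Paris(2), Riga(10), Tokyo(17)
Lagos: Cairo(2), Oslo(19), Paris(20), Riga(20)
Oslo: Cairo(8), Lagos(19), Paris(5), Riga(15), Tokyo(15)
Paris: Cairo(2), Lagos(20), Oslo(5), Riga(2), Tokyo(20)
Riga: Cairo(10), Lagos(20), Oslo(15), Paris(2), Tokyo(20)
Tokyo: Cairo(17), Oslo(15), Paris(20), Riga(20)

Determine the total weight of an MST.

Kruskal: consider edges lightest-first.
Cairo—Lagos (2): add — endpoints in different components.
Cairo—Paris (2): add — endpoints in different components.
Paris—Riga (2): add — endpoints in different components.
Oslo—Paris (5): add — endpoints in different components.
Cairo—Oslo (8): skip — Cairo and Oslo already connected.
Cairo—Riga (10): skip — Cairo and Riga already connected.
Oslo—Riga (15): skip — Riga and Oslo already connected.
Oslo—Tokyo (15): add — endpoints in different components.
MST edges: Cairo—Lagos, Cairo—Paris, Paris—Riga, Oslo—Paris, Oslo—Tokyo; total weight 2+2+2+5+15 = 26.

26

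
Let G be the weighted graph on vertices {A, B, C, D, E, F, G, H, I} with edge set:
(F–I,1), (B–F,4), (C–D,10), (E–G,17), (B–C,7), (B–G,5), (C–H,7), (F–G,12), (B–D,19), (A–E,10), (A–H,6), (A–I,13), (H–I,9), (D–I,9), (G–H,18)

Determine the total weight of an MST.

49

Kruskal's algorithm — process edges by increasing weight (ties by edge label):
F–I (1): add — endpoints in different components.
B–F (4): add — endpoints in different components.
B–G (5): add — endpoints in different components.
A–H (6): add — endpoints in different components.
B–C (7): add — endpoints in different components.
C–H (7): add — endpoints in different components.
D–I (9): add — endpoints in different components.
H–I (9): skip — H and I already connected.
A–E (10): add — endpoints in different components.
MST edges: F–I, B–F, B–G, A–H, B–C, C–H, D–I, A–E; total weight 1+4+5+6+7+7+9+10 = 49.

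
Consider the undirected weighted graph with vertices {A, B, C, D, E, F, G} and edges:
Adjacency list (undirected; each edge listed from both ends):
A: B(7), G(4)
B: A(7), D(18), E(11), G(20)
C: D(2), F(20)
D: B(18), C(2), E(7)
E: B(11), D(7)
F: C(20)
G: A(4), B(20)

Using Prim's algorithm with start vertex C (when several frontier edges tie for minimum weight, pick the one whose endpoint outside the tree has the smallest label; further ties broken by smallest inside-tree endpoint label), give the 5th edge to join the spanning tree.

Prim's algorithm from C:
Step 1: frontier [C–D 2, C–F 20] → take C–D (2); add D.
Step 2: frontier [C–F 20, D–E 7, B–D 18] → take D–E (7); add E.
Step 3: frontier [C–F 20, B–D 18, B–E 11] → take B–E (11); add B.
Step 4: frontier [A–B 7, B–G 20, C–F 20] → take A–B (7); add A.
Step 5: frontier [A–G 4, B–G 20, C–F 20] → take A–G (4); add G.
Step 6: frontier [C–F 20] → take C–F (20); add F.
The 5th edge added is A–G.

A-G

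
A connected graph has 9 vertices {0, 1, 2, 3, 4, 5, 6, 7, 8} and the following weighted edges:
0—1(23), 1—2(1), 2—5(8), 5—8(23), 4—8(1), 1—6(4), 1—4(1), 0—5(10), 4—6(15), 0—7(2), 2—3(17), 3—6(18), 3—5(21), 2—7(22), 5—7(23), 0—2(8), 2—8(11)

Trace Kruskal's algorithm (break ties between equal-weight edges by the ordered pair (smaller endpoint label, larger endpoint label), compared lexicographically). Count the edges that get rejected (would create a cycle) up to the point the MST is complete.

3

Sort edges by weight, then run Kruskal:
1—2 (1): add — endpoints in different components.
1—4 (1): add — endpoints in different components.
4—8 (1): add — endpoints in different components.
0—7 (2): add — endpoints in different components.
1—6 (4): add — endpoints in different components.
0—2 (8): add — endpoints in different components.
2—5 (8): add — endpoints in different components.
0—5 (10): skip — 0 and 5 already connected.
2—8 (11): skip — 2 and 8 already connected.
4—6 (15): skip — 4 and 6 already connected.
2—3 (17): add — endpoints in different components.
Edges rejected before the tree was complete: 3.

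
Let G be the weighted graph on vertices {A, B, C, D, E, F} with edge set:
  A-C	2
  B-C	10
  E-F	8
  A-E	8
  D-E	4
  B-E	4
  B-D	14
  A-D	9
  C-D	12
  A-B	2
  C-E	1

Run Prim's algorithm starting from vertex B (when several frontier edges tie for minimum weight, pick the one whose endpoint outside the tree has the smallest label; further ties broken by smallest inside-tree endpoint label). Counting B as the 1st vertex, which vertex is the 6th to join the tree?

Prim, starting at B.
Step 1: frontier [A-B 2, B-E 4, B-C 10, B-D 14] → take A-B (2); add A.
Step 2: frontier [A-C 2, A-E 8, A-D 9, B-E 4, B-C 10, B-D 14] → take A-C (2); add C.
Step 3: frontier [A-E 8, A-D 9, B-E 4, B-D 14, C-E 1, C-D 12] → take C-E (1); add E.
Step 4: frontier [A-D 9, B-D 14, C-D 12, D-E 4, E-F 8] → take D-E (4); add D.
Step 5: frontier [E-F 8] → take E-F (8); add F.
Vertex order: B, A, C, E, D, F. The 6th vertex is F.

F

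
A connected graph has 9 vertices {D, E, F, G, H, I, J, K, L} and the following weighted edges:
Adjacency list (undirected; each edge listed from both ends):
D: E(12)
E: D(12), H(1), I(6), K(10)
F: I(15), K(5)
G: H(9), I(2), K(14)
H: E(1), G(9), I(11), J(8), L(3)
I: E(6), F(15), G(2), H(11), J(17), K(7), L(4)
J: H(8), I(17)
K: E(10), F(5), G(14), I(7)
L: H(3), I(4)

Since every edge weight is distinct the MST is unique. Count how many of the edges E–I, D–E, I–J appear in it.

Kruskal's algorithm — process edges by increasing weight (ties by edge label):
E–H (1): add — endpoints in different components.
G–I (2): add — endpoints in different components.
H–L (3): add — endpoints in different components.
I–L (4): add — endpoints in different components.
F–K (5): add — endpoints in different components.
E–I (6): skip — E and I already connected.
I–K (7): add — endpoints in different components.
H–J (8): add — endpoints in different components.
G–H (9): skip — G and H already connected.
E–K (10): skip — E and K already connected.
H–I (11): skip — H and I already connected.
D–E (12): add — endpoints in different components.
MST edge set: {E–H, G–I, H–L, I–L, F–K, I–K, H–J, D–E}.
Of the listed edges, {D–E} are in the MST → 1.

1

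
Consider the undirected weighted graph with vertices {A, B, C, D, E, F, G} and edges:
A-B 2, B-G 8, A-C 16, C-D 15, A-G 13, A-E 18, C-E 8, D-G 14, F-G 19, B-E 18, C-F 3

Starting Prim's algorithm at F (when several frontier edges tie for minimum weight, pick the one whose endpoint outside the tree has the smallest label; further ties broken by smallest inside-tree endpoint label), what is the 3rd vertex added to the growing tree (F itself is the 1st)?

Prim's algorithm from F:
Step 1: cheapest edge leaving the tree is C-F (3); add C.
Step 2: cheapest edge leaving the tree is C-E (8); add E.
Step 3: cheapest edge leaving the tree is C-D (15); add D.
Step 4: cheapest edge leaving the tree is D-G (14); add G.
Step 5: cheapest edge leaving the tree is B-G (8); add B.
Step 6: cheapest edge leaving the tree is A-B (2); add A.
Vertex order: F, C, E, D, G, B, A. The 3rd vertex is E.

E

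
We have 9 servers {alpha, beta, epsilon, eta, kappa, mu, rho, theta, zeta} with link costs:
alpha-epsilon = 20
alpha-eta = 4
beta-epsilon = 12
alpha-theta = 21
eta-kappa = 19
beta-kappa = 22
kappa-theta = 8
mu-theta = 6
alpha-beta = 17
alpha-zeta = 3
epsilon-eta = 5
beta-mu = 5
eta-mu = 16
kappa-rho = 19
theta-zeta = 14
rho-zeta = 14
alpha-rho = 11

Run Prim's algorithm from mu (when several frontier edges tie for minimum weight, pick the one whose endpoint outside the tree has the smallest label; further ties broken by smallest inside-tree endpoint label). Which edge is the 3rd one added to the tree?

Prim's algorithm from mu:
Step 1: cheapest edge leaving the tree is beta-mu (5); add beta.
Step 2: cheapest edge leaving the tree is mu-theta (6); add theta.
Step 3: cheapest edge leaving the tree is kappa-theta (8); add kappa.
Step 4: cheapest edge leaving the tree is beta-epsilon (12); add epsilon.
Step 5: cheapest edge leaving the tree is epsilon-eta (5); add eta.
Step 6: cheapest edge leaving the tree is alpha-eta (4); add alpha.
Step 7: cheapest edge leaving the tree is alpha-zeta (3); add zeta.
Step 8: cheapest edge leaving the tree is alpha-rho (11); add rho.
The 3rd edge added is kappa-theta.

kappa-theta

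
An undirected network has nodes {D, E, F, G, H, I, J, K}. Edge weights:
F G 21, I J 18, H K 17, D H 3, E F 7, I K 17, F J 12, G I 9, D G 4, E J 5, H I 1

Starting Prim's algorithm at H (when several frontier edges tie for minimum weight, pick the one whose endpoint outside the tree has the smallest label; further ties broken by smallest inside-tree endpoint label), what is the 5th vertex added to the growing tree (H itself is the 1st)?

K

Prim, starting at H.
Step 1: cheapest edge leaving the tree is H I (1); add I.
Step 2: cheapest edge leaving the tree is D H (3); add D.
Step 3: cheapest edge leaving the tree is D G (4); add G.
Step 4: cheapest edge leaving the tree is H K (17); add K.
Step 5: cheapest edge leaving the tree is I J (18); add J.
Step 6: cheapest edge leaving the tree is E J (5); add E.
Step 7: cheapest edge leaving the tree is E F (7); add F.
Vertex order: H, I, D, G, K, J, E, F. The 5th vertex is K.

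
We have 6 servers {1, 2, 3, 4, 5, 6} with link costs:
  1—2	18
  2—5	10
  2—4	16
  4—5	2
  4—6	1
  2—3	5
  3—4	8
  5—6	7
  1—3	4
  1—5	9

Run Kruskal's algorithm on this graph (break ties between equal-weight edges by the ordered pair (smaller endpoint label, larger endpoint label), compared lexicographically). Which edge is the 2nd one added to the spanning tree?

Sort edges by weight, then run Kruskal:
4—6 (1): add. Components now {1} {2} {3} {4,6} {5}
4—5 (2): add. Components now {1} {2} {3} {4,5,6}
1—3 (4): add. Components now {1,3} {2} {4,5,6}
2—3 (5): add. Components now {1,2,3} {4,5,6}
5—6 (7): skip — 5 and 6 already connected.
3—4 (8): add. Components now {1,2,3,4,5,6}
The 2nd edge added is 4—5.

4-5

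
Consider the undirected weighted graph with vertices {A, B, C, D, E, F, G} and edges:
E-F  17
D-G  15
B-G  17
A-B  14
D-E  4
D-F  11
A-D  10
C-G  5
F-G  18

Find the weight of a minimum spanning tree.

Grow the tree from E using Prim:
Step 1: cheapest edge leaving the tree is D-E (4); add D.
Step 2: cheapest edge leaving the tree is A-D (10); add A.
Step 3: cheapest edge leaving the tree is D-F (11); add F.
Step 4: cheapest edge leaving the tree is A-B (14); add B.
Step 5: cheapest edge leaving the tree is D-G (15); add G.
Step 6: cheapest edge leaving the tree is C-G (5); add C.
MST edges: D-E, A-D, D-F, A-B, D-G, C-G; total weight 4+10+11+14+15+5 = 59.

59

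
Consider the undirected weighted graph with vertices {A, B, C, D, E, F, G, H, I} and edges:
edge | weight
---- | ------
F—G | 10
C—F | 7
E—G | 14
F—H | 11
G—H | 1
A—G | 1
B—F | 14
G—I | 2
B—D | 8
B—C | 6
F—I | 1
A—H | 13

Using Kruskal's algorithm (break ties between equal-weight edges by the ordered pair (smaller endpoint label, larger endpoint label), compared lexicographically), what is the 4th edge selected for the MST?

G-I

Kruskal: consider edges lightest-first.
A—G (1): add — endpoints in different components.
F—I (1): add — endpoints in different components.
G—H (1): add — endpoints in different components.
G—I (2): add — endpoints in different components.
B—C (6): add — endpoints in different components.
C—F (7): add — endpoints in different components.
B—D (8): add — endpoints in different components.
F—G (10): skip — F and G already connected.
F—H (11): skip — F and H already connected.
A—H (13): skip — A and H already connected.
B—F (14): skip — B and F already connected.
E—G (14): add — endpoints in different components.
The 4th edge added is G—I.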